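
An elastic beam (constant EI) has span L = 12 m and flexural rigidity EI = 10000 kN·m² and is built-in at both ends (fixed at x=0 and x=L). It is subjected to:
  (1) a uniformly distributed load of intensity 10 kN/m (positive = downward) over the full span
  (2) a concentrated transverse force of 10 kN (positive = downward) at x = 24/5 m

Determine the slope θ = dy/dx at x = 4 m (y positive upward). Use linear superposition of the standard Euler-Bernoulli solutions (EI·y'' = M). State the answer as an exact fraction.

Load 1 — uniform load w=10 kN/m over full span:
  θ_1 = -wx(L-x)(L-2x)/(12EI) = -10·4·(12-4)·(12-2·4)/(12·10000) = -4/375 rad
Load 2 — point force P=10 kN at a=24/5 m (b=L-a=36/5):
  θ_2 = -Pb²x(2aL-(3a+b)x)/(2L³EI)  [x≤a] = -10·(36/5)²·4·(2·(24/5)·12-(3·(24/5)+(36/5))·4)/(2·12³·10000) = -27/15625 rad
Superposition: θ = Σ θ_i = -581/46875 rad ≈ -0.012395 rad

θ(4) = -581/46875 rad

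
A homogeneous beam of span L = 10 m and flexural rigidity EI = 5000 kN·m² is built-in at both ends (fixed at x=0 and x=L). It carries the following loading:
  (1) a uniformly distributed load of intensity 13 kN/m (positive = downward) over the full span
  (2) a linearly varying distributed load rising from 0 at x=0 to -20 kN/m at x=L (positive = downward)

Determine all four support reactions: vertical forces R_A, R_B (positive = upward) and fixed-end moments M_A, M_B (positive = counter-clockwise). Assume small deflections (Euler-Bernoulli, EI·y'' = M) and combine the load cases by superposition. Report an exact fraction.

R_A = 35 kN, M_A = 125/3 kN·m, R_B = -5 kN, M_B = -25/3 kN·m

Load 1 — uniform load w=13 kN/m over full span:
  R_A = wL/2 = 13·10/2 = 65 kN
  M_A = wL²/12 = 13·10²/12 = 325/3 kN·m
  R_B = wL/2 = 13·10/2 = 65 kN
  M_B = -wL²/12 = -13·10²/12 = -325/3 kN·m
Load 2 — triangular load w₀=-20 kN/m (0→w₀ over full span):
  R_A = 3w₀L/20 = 3·(-20)·10/20 = -30 kN
  M_A = w₀L²/30 = (-20)·10²/30 = -200/3 kN·m
  R_B = 7w₀L/20 = 7·(-20)·10/20 = -70 kN
  M_B = -w₀L²/20 = -(-20)·10²/20 = 100 kN·m
Superposition: R_A = 35 kN, M_A = 125/3 kN·m, R_B = -5 kN, M_B = -25/3 kN·m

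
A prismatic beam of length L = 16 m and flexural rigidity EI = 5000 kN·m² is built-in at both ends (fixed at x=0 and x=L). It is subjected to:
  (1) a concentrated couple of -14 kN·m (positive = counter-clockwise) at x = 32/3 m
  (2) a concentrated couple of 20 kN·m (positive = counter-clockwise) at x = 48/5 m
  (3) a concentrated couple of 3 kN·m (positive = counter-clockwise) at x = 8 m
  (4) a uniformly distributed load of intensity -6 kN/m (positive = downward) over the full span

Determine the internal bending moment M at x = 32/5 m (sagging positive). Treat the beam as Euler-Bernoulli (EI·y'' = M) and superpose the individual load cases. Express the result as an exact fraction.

M(32/5) = -1059/20 kN·m

Load 1 — applied couple M₀=-14 kN·m at a=32/3 m (b=L-a=16/3):
  M_1 = R_Ax - M_A  [x≤a] with R_A=-7/6, M_A=-14/3 = (-7/6)·(32/5) - (-14/3) = -14/5 kN·m
Load 2 — applied couple M₀=20 kN·m at a=48/5 m (b=L-a=32/5):
  M_2 = R_Ax - M_A  [x≤a] with R_A=9/5, M_A=32/5 = (9/5)·(32/5) - (32/5) = 128/25 kN·m
Load 3 — applied couple M₀=3 kN·m at a=8 m (b=L-a=8):
  M_3 = R_Ax - M_A  [x≤a] with R_A=9/32, M_A=3/4 = (9/32)·(32/5) - (3/4) = 21/20 kN·m
Load 4 — uniform load w=-6 kN/m over full span:
  M_4 = wLx/2 - wL²/12 - wx²/2 = (-6)·16·(32/5)/2 - (-6)·16²/12 - (-6)·(32/5)²/2 = -1408/25 kN·m
Superposition: M = Σ M_i = -1059/20 kN·m ≈ -52.950000 kN·m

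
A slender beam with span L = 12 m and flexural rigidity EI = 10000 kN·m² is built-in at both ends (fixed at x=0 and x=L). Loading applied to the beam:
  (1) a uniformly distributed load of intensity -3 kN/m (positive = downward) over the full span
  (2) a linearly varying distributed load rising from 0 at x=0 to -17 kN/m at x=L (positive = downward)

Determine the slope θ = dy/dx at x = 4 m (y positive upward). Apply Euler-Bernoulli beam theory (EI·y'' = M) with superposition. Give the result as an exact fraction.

θ(4) = 362/28125 rad

Load 1 — uniform load w=-3 kN/m over full span:
  θ_1 = -wx(L-x)(L-2x)/(12EI) = -(-3)·4·(12-4)·(12-2·4)/(12·10000) = 2/625 rad
Load 2 — triangular load w₀=-17 kN/m (0→w₀ over full span):
  θ_2 = -w₀(2x(L-x)(L-2x)(x+2L)+x²(L-x)²)/(120LEI) = -(-17)·(2·4·(12-4)·(12-2·4)·(4+2·12)+4²·(12-4)²)/(120·12·10000) = 272/28125 rad
Superposition: θ = Σ θ_i = 362/28125 rad ≈ 0.012871 rad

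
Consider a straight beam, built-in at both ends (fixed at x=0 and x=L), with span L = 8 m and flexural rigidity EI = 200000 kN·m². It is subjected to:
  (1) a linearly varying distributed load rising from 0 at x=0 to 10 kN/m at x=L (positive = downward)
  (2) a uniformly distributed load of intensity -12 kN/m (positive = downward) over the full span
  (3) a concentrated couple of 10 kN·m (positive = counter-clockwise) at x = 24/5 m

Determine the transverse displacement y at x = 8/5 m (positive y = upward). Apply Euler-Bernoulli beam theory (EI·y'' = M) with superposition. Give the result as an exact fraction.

Load 1 — triangular load w₀=10 kN/m (0→w₀ over full span):
  y_1 = -w₀x²(L-x)²(x+2L)/(120LEI) = -10·(8/5)²·(8-(8/5))²·((8/5)+2·8)/(120·8·200000) = -2816/29296875 m
Load 2 — uniform load w=-12 kN/m over full span:
  y_2 = -wx²(L-x)²/(24EI) = -(-12)·(8/5)²·(8-(8/5))²/(24·200000) = 512/1953125 m
Load 3 — applied couple M₀=10 kN·m at a=24/5 m (b=L-a=16/5):
  y_3 = (R_Ax³/6 - M_Ax²/2)/EI  [x≤a] with R_A=9/5, M_A=16/5 = ((9/5)·(8/5)³/6 - (16/5)·(8/5)²/2)/200000 = -28/1953125 m
Superposition: y = Σ y_i = 4444/29296875 m ≈ 0.000152 m

y(8/5) = 4444/29296875 m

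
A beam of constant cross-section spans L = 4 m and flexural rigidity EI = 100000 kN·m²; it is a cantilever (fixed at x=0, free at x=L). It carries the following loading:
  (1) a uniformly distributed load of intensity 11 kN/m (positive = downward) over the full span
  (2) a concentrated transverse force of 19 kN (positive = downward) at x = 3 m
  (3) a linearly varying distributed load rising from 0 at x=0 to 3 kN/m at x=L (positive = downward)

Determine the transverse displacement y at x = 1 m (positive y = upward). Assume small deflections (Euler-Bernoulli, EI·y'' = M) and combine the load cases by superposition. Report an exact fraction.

Load 1 — uniform load w=11 kN/m over full span:
  y_1 = -wx²(x²-4Lx+6L²)/(24EI) = -11·1²·(1²-4·4·1+6·4²)/(24·100000) = -297/800000 m
Load 2 — point force P=19 kN at a=3 m (b=L-a=1):
  y_2 = -Px²(3a-x)/(6EI)  [x≤a] = -19·1²·(3·3-1)/(6·100000) = -19/75000 m
Load 3 — triangular load w₀=3 kN/m (0→w₀ over full span):
  y_3 = (w₀Lx³/12-w₀L²x²/6-w₀x⁵/(120L))/EI = (3·4·1³/12-3·4²·1²/6-3·1⁵/(120·4))/100000 = -1121/16000000 m
Superposition: y = Σ y_i = -33343/48000000 m ≈ -0.000695 m

y(1) = -33343/48000000 m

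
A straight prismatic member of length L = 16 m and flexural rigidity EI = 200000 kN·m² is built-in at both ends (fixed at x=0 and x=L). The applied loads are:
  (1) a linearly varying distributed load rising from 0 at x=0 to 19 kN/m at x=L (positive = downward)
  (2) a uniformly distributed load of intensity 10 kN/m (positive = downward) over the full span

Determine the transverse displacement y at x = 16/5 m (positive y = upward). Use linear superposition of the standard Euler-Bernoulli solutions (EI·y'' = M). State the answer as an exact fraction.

y(16/5) = -313344/48828125 m

Load 1 — triangular load w₀=19 kN/m (0→w₀ over full span):
  y_1 = -w₀x²(L-x)²(x+2L)/(120LEI) = -19·(16/5)²·(16-(16/5))²·((16/5)+2·16)/(120·16·200000) = -428032/146484375 m
Load 2 — uniform load w=10 kN/m over full span:
  y_2 = -wx²(L-x)²/(24EI) = -10·(16/5)²·(16-(16/5))²/(24·200000) = -4096/1171875 m
Superposition: y = Σ y_i = -313344/48828125 m ≈ -0.006417 m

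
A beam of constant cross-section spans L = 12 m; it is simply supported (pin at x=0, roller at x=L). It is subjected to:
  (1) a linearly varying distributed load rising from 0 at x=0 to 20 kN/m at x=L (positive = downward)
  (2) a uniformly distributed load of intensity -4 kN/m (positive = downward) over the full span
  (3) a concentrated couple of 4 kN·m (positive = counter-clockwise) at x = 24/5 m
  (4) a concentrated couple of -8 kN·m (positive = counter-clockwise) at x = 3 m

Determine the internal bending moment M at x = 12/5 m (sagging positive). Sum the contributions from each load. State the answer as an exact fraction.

M(12/5) = 1132/25 kN·m

Load 1 — triangular load w₀=20 kN/m (0→w₀ over full span):
  M_1 = w₀Lx/6 - w₀x³/(6L) = 20·12·(12/5)/6 - 20·(12/5)³/(6·12) = 2304/25 kN·m
Load 2 — uniform load w=-4 kN/m over full span:
  M_2 = wx(L-x)/2 = (-4)·(12/5)·(12-(12/5))/2 = -1152/25 kN·m
Load 3 — applied couple M₀=4 kN·m at a=24/5 m (b=L-a=36/5):
  M_3 = M₀x/L  [x≤a] = 4·(12/5)/12 = 4/5 kN·m
Load 4 — applied couple M₀=-8 kN·m at a=3 m (b=L-a=9):
  M_4 = M₀x/L  [x≤a] = (-8)·(12/5)/12 = -8/5 kN·m
Superposition: M = Σ M_i = 1132/25 kN·m ≈ 45.280000 kN·m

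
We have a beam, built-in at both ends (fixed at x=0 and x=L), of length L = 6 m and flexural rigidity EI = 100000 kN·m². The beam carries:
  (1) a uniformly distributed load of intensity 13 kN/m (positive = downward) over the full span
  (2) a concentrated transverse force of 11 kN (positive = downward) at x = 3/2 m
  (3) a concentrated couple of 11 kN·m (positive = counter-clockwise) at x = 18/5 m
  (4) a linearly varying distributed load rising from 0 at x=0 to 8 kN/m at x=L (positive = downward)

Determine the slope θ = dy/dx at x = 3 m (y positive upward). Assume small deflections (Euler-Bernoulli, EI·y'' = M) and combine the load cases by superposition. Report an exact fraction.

Load 1 — uniform load w=13 kN/m over full span:
  θ_1 = -wx(L-x)(L-2x)/(12EI) = -13·3·(6-3)·(6-2·3)/(12·100000) = 0 rad
Load 2 — point force P=11 kN at a=3/2 m (b=L-a=9/2):
  θ_2 = Pa²(L-x)(2bL-(3b+a)(L-x))/(2L³EI)  [x>a] = 11·(3/2)²·(6-3)·(2·(9/2)·6-(3·(9/2)+(3/2))·(6-3))/(2·6³·100000) = 99/6400000 rad
Load 3 — applied couple M₀=11 kN·m at a=18/5 m (b=L-a=12/5):
  θ_3 = (R_Ax²/2 - M_Ax)/EI  [x≤a] with R_A=66/25, M_A=88/25 = ((66/25)·3²/2 - (88/25)·3)/100000 = 33/2500000 rad
Load 4 — triangular load w₀=8 kN/m (0→w₀ over full span):
  θ_4 = -w₀(2x(L-x)(L-2x)(x+2L)+x²(L-x)²)/(120LEI) = -8·(2·3·(6-3)·(6-2·3)·(3+2·6)+3²·(6-3)²)/(120·6·100000) = -9/1000000 rad
Superposition: θ = Σ θ_i = 3147/160000000 rad ≈ 0.000020 rad

θ(3) = 3147/160000000 rad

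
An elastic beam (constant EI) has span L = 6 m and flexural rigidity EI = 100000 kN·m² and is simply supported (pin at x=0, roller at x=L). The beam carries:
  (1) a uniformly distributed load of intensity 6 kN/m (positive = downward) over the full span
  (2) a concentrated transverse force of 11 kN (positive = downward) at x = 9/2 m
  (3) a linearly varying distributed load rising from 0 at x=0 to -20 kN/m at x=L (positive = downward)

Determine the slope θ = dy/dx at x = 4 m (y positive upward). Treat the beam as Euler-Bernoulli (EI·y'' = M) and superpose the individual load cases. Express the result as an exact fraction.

θ(4) = -2279/28800000 rad

Load 1 — uniform load w=6 kN/m over full span:
  θ_1 = -w(L³-6Lx²+4x³)/(24EI) = -6·(6³-6·6·4²+4·4³)/(24·100000) = 13/50000 rad
Load 2 — point force P=11 kN at a=9/2 m (b=L-a=3/2):
  θ_2 = -Pb(L²-b²-3x²)/(6LEI)  [x≤a] = -11·(3/2)·(6²-(3/2)²-3·4²)/(6·6·100000) = 209/3200000 rad
Load 3 — triangular load w₀=-20 kN/m (0→w₀ over full span):
  θ_3 = -w₀(7L⁴-30L²x²+15x⁴)/(360LEI) = -(-20)·(7·6⁴-30·6²·4²+15·4⁴)/(360·6·100000) = -91/225000 rad
Superposition: θ = Σ θ_i = -2279/28800000 rad ≈ -0.000079 rad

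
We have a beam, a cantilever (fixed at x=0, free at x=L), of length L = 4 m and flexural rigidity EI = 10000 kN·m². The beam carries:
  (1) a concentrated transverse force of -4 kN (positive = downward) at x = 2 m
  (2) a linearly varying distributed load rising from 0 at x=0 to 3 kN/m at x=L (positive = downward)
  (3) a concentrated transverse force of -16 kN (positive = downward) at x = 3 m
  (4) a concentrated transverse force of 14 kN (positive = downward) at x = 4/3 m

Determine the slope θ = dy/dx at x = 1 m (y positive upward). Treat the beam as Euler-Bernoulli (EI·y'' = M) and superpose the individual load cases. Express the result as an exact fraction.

Load 1 — point force P=-4 kN at a=2 m (b=L-a=2):
  θ_1 = -Px(2a-x)/(2EI)  [x≤a] = -(-4)·1·(2·2-1)/(2·10000) = 3/5000 rad
Load 2 — triangular load w₀=3 kN/m (0→w₀ over full span):
  θ_2 = (w₀Lx²/4-w₀L²x/3-w₀x⁴/(24L))/EI = (3·4·1²/4-3·4²·1/3-3·1⁴/(24·4))/10000 = -417/320000 rad
Load 3 — point force P=-16 kN at a=3 m (b=L-a=1):
  θ_3 = -Px(2a-x)/(2EI)  [x≤a] = -(-16)·1·(2·3-1)/(2·10000) = 1/250 rad
Load 4 — point force P=14 kN at a=4/3 m (b=L-a=8/3):
  θ_4 = -Px(2a-x)/(2EI)  [x≤a] = -14·1·(2·(4/3)-1)/(2·10000) = -7/6000 rad
Superposition: θ = Σ θ_i = 409/192000 rad ≈ 0.002130 rad

θ(1) = 409/192000 rad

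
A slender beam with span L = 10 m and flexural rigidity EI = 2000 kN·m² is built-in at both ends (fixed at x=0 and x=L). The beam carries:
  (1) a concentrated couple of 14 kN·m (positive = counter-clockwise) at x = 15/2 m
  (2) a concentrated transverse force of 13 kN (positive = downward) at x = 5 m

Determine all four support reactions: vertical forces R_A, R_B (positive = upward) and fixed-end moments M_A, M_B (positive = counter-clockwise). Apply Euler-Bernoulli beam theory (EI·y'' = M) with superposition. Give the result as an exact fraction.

R_A = 323/40 kN, M_A = 165/8 kN·m, R_B = 197/40 kN, M_B = -151/8 kN·m

Load 1 — applied couple M₀=14 kN·m at a=15/2 m (b=L-a=5/2):
  R_A = 6M₀ab/L³ = 6·14·(15/2)·(5/2)/10³ = 63/40 kN
  M_A = M₀b(2a-b)/L² = 14·(5/2)·(2·(15/2)-(5/2))/10² = 35/8 kN·m
  R_B = -6M₀ab/L³ = -6·14·(15/2)·(5/2)/10³ = -63/40 kN
  M_B = M₀a(2b-a)/L² = 14·(15/2)·(2·(5/2)-(15/2))/10² = -21/8 kN·m
Load 2 — point force P=13 kN at a=5 m (b=L-a=5):
  R_A = Pb²(3a+b)/L³ = 13·5²·(3·5+5)/10³ = 13/2 kN
  M_A = Pab²/L² = 13·5·5²/10² = 65/4 kN·m
  R_B = Pa²(a+3b)/L³ = 13·5²·(5+3·5)/10³ = 13/2 kN
  M_B = -Pa²b/L² = -13·5²·5/10² = -65/4 kN·m
Superposition: R_A = 323/40 kN, M_A = 165/8 kN·m, R_B = 197/40 kN, M_B = -151/8 kN·m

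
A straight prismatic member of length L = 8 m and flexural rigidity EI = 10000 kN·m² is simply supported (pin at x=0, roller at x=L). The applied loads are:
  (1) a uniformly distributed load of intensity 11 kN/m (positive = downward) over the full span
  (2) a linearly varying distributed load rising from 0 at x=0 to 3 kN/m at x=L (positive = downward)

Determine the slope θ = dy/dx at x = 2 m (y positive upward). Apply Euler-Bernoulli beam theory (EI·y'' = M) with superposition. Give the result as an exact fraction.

Load 1 — uniform load w=11 kN/m over full span:
  θ_1 = -w(L³-6Lx²+4x³)/(24EI) = -11·(8³-6·8·2²+4·2³)/(24·10000) = -121/7500 rad
Load 2 — triangular load w₀=3 kN/m (0→w₀ over full span):
  θ_2 = -w₀(7L⁴-30L²x²+15x⁴)/(360LEI) = -3·(7·8⁴-30·8²·2²+15·2⁴)/(360·8·10000) = -1327/600000 rad
Superposition: θ = Σ θ_i = -3669/200000 rad ≈ -0.018345 rad

θ(2) = -3669/200000 rad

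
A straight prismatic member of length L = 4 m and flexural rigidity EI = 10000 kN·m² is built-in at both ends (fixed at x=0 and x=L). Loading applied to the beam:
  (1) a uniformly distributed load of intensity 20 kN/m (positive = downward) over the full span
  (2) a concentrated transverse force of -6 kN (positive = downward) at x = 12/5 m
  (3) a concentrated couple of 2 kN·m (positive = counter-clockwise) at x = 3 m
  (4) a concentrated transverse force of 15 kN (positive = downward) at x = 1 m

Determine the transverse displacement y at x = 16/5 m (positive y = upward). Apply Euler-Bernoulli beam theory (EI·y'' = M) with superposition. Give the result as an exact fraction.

y(16/5) = -520799/937500000 m

Load 1 — uniform load w=20 kN/m over full span:
  y_1 = -wx²(L-x)²/(24EI) = -20·(16/5)²·(4-(16/5))²/(24·10000) = -128/234375 m
Load 2 — point force P=-6 kN at a=12/5 m (b=L-a=8/5):
  y_2 = -Pa²(L-x)²(3bL-(3b+a)(L-x))/(6L³EI)  [x>a] = -(-6)·(12/5)²·(4-(16/5))²·(3·(8/5)·4-(3·(8/5)+(12/5))·(4-(16/5)))/(6·4³·10000) = 756/9765625 m
Load 3 — applied couple M₀=2 kN·m at a=3 m (b=L-a=1):
  y_3 = (R_Ax³/6 - M_Ax²/2 - M₀(x-a)²/2)/EI  [x>a] with R_A=9/16, M_A=5/8 = ((9/16)·(16/5)³/6 - (5/8)·(16/5)²/2 - 2·((16/5)-3)²/2)/10000 = -21/1250000 m
Load 4 — point force P=15 kN at a=1 m (b=L-a=3):
  y_4 = -Pa²(L-x)²(3bL-(3b+a)(L-x))/(6L³EI)  [x>a] = -15·1²·(4-(16/5))²·(3·3·4-(3·3+1)·(4-(16/5)))/(6·4³·10000) = -7/100000 m
Superposition: y = Σ y_i = -520799/937500000 m ≈ -0.000556 m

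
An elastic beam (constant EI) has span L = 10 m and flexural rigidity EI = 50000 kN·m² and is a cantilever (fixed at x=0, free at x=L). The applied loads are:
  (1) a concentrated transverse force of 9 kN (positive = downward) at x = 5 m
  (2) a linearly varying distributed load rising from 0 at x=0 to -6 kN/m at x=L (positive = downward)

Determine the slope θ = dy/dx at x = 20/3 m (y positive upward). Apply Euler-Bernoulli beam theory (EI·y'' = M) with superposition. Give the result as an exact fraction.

θ(20/3) = 3911/324000 rad

Load 1 — point force P=9 kN at a=5 m (b=L-a=5):
  θ_1 = -Pa²/(2EI)  [x>a] = -9·5²/(2·50000) = -9/4000 rad
Load 2 — triangular load w₀=-6 kN/m (0→w₀ over full span):
  θ_2 = (w₀Lx²/4-w₀L²x/3-w₀x⁴/(24L))/EI = ((-6)·10·(20/3)²/4-(-6)·10²·(20/3)/3-(-6)·(20/3)⁴/(24·10))/50000 = 29/2025 rad
Superposition: θ = Σ θ_i = 3911/324000 rad ≈ 0.012071 rad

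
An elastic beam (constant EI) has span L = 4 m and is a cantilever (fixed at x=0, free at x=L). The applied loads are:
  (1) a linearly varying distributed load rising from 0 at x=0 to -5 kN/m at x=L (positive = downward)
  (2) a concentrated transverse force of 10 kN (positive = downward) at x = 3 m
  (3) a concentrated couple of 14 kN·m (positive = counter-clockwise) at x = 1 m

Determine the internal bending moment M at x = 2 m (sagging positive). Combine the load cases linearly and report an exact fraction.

Load 1 — triangular load w₀=-5 kN/m (0→w₀ over full span):
  M_1 = w₀Lx/2 - w₀L²/3 - w₀x³/(6L) = (-5)·4·2/2 - (-5)·4²/3 - (-5)·2³/(6·4) = 25/3 kN·m
Load 2 — point force P=10 kN at a=3 m (b=L-a=1):
  M_2 = -P(a-x)  [x≤a] = -10·(3-2) = -10 kN·m
Load 3 — applied couple M₀=14 kN·m at a=1 m (b=L-a=3):
  M_3 = 0  [x>a] = 0 kN·m
Superposition: M = Σ M_i = -5/3 kN·m ≈ -1.666667 kN·m

M(2) = -5/3 kN·m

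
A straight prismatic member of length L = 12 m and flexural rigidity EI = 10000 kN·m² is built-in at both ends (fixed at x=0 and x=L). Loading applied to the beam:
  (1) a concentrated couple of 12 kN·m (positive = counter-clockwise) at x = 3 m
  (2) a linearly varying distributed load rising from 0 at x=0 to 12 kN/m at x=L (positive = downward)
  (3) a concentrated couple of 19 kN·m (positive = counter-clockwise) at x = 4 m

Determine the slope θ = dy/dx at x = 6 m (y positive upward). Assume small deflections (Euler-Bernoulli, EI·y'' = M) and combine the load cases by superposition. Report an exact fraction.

Load 1 — applied couple M₀=12 kN·m at a=3 m (b=L-a=9):
  θ_1 = (R_Ax²/2 - M_Ax - M₀(x-a))/EI  [x>a] with R_A=9/8, M_A=-9/4 = ((9/8)·6²/2 - (-9/4)·6 - 12·(6-3))/10000 = -9/40000 rad
Load 2 — triangular load w₀=12 kN/m (0→w₀ over full span):
  θ_2 = -w₀(2x(L-x)(L-2x)(x+2L)+x²(L-x)²)/(120LEI) = -12·(2·6·(12-6)·(12-2·6)·(6+2·12)+6²·(12-6)²)/(120·12·10000) = -27/25000 rad
Load 3 — applied couple M₀=19 kN·m at a=4 m (b=L-a=8):
  θ_3 = (R_Ax²/2 - M_Ax - M₀(x-a))/EI  [x>a] with R_A=19/9, M_A=0 = ((19/9)·6²/2 - 0·6 - 19·(6-4))/10000 = 0 rad
Superposition: θ = Σ θ_i = -261/200000 rad ≈ -0.001305 rad

θ(6) = -261/200000 rad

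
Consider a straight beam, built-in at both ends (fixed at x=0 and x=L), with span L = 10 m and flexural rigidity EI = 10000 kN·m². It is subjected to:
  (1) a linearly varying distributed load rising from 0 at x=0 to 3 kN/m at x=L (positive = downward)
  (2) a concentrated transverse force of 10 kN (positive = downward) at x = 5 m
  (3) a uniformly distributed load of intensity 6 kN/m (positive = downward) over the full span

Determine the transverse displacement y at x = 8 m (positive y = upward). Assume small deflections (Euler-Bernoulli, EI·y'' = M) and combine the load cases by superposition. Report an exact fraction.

Load 1 — triangular load w₀=3 kN/m (0→w₀ over full span):
  y_1 = -w₀x²(L-x)²(x+2L)/(120LEI) = -3·8²·(10-8)²·(8+2·10)/(120·10·10000) = -28/15625 m
Load 2 — point force P=10 kN at a=5 m (b=L-a=5):
  y_2 = -Pa²(L-x)²(3bL-(3b+a)(L-x))/(6L³EI)  [x>a] = -10·5²·(10-8)²·(3·5·10-(3·5+5)·(10-8))/(6·10³·10000) = -11/6000 m
Load 3 — uniform load w=6 kN/m over full span:
  y_3 = -wx²(L-x)²/(24EI) = -6·8²·(10-8)²/(24·10000) = -4/625 m
Superposition: y = Σ y_i = -7519/750000 m ≈ -0.010025 m

y(8) = -7519/750000 m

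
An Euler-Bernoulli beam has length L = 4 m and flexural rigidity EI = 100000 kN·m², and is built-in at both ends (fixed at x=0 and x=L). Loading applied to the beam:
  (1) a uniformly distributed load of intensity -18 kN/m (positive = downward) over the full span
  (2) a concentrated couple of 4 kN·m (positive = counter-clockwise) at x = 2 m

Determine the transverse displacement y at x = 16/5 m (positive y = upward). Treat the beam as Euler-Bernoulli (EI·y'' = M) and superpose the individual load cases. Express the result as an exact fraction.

Load 1 — uniform load w=-18 kN/m over full span:
  y_1 = -wx²(L-x)²/(24EI) = -(-18)·(16/5)²·(4-(16/5))²/(24·100000) = 96/1953125 m
Load 2 — applied couple M₀=4 kN·m at a=2 m (b=L-a=2):
  y_2 = (R_Ax³/6 - M_Ax²/2 - M₀(x-a)²/2)/EI  [x>a] with R_A=3/2, M_A=1 = ((3/2)·(16/5)³/6 - 1·(16/5)²/2 - 4·((16/5)-2)²/2)/100000 = 3/1562500 m
Superposition: y = Σ y_i = 399/7812500 m ≈ 0.000051 m

y(16/5) = 399/7812500 m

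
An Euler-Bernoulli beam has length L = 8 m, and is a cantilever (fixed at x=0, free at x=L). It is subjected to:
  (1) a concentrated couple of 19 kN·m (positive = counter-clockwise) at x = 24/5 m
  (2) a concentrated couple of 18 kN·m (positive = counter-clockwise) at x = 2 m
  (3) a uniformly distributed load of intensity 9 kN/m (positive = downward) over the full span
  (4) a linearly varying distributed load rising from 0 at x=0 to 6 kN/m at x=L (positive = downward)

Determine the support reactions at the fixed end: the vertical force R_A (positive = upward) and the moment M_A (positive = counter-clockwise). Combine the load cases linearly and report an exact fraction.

R_A = 96 kN, M_A = 379 kN·m

Load 1 — applied couple M₀=19 kN·m at a=24/5 m (b=L-a=16/5):
  R_A = 0 kN
  M_A = -M₀ = -19 kN·m
Load 2 — applied couple M₀=18 kN·m at a=2 m (b=L-a=6):
  R_A = 0 kN
  M_A = -M₀ = -18 kN·m
Load 3 — uniform load w=9 kN/m over full span:
  R_A = wL = 9·8 = 72 kN
  M_A = wL²/2 = 9·8²/2 = 288 kN·m
Load 4 — triangular load w₀=6 kN/m (0→w₀ over full span):
  R_A = w₀L/2 = 6·8/2 = 24 kN
  M_A = w₀L²/3 = 6·8²/3 = 128 kN·m
Superposition: R_A = 96 kN, M_A = 379 kN·m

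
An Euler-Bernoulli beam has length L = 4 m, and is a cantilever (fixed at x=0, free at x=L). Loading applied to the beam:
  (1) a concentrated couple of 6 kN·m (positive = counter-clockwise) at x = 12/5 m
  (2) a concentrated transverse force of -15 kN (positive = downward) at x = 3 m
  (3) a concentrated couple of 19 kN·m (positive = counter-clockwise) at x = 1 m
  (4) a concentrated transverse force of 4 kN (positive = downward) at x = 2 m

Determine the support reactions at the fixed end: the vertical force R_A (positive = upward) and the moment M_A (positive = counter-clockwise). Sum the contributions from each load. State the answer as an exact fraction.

R_A = -11 kN, M_A = -62 kN·m

Load 1 — applied couple M₀=6 kN·m at a=12/5 m (b=L-a=8/5):
  R_A = 0 kN
  M_A = -M₀ = -6 kN·m
Load 2 — point force P=-15 kN at a=3 m (b=L-a=1):
  R_A = P = (-15) = -15 kN
  M_A = Pa = (-15)·3 = -45 kN·m
Load 3 — applied couple M₀=19 kN·m at a=1 m (b=L-a=3):
  R_A = 0 kN
  M_A = -M₀ = -19 kN·m
Load 4 — point force P=4 kN at a=2 m (b=L-a=2):
  R_A = P = 4 kN
  M_A = Pa = 4·2 = 8 kN·m
Superposition: R_A = -11 kN, M_A = -62 kN·m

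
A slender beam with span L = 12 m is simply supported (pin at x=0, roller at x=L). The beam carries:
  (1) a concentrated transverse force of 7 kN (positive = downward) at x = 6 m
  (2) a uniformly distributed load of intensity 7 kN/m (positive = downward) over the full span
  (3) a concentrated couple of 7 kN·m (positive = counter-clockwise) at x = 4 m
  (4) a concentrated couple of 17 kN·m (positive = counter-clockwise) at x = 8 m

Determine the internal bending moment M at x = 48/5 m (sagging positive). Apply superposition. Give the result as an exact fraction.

M(48/5) = 2106/25 kN·m

Load 1 — point force P=7 kN at a=6 m (b=L-a=6):
  M_1 = Pa(L-x)/L  [x>a] = 7·6·(12-(48/5))/12 = 42/5 kN·m
Load 2 — uniform load w=7 kN/m over full span:
  M_2 = wx(L-x)/2 = 7·(48/5)·(12-(48/5))/2 = 2016/25 kN·m
Load 3 — applied couple M₀=7 kN·m at a=4 m (b=L-a=8):
  M_3 = M₀x/L - M₀  [x>a] = 7·(48/5)/12 - 7 = -7/5 kN·m
Load 4 — applied couple M₀=17 kN·m at a=8 m (b=L-a=4):
  M_4 = M₀x/L - M₀  [x>a] = 17·(48/5)/12 - 17 = -17/5 kN·m
Superposition: M = Σ M_i = 2106/25 kN·m ≈ 84.240000 kN·m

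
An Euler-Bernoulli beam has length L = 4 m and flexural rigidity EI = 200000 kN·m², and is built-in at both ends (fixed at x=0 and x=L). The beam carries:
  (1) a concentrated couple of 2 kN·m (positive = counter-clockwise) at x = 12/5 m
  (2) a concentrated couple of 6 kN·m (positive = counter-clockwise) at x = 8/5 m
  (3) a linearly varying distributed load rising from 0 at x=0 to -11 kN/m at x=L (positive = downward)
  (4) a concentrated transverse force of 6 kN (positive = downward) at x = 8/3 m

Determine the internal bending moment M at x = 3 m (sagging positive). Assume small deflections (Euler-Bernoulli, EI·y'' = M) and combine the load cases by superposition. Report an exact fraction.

Load 1 — applied couple M₀=2 kN·m at a=12/5 m (b=L-a=8/5):
  M_1 = R_Ax - M_A - M₀  [x>a] with R_A=18/25, M_A=16/25 = (18/25)·3 - (16/25) - 2 = -12/25 kN·m
Load 2 — applied couple M₀=6 kN·m at a=8/5 m (b=L-a=12/5):
  M_2 = R_Ax - M_A - M₀  [x>a] with R_A=54/25, M_A=18/25 = (54/25)·3 - (18/25) - 6 = -6/25 kN·m
Load 3 — triangular load w₀=-11 kN/m (0→w₀ over full span):
  M_3 = 3w₀Lx/20 - w₀L²/30 - w₀x³/(6L) = 3·(-11)·4·3/20 - (-11)·4²/30 - (-11)·3³/(6·4) = -187/120 kN·m
Load 4 — point force P=6 kN at a=8/3 m (b=L-a=4/3):
  M_4 = Pa²(a+3b)(L-x)/L³ - Pa²b/L²  [x>a] = 6·(8/3)²·((8/3)+3·(4/3))·(4-3)/4³ - 6·(8/3)²·(4/3)/4² = 8/9 kN·m
Superposition: M = Σ M_i = -2501/1800 kN·m ≈ -1.389444 kN·m

M(3) = -2501/1800 kN·m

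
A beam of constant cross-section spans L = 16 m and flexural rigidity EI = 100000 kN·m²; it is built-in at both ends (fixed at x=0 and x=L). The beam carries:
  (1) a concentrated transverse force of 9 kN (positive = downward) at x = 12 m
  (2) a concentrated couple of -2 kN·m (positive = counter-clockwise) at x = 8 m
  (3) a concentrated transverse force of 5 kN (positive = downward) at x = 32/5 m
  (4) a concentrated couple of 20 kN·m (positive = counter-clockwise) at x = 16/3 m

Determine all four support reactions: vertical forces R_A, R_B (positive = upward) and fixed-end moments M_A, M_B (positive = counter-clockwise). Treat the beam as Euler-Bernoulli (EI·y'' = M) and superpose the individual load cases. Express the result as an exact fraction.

R_A = 14701/2400 kN, M_A = 1777/100 kN·m, R_B = 18899/2400 kN, M_B = -6529/300 kN·m

Load 1 — point force P=9 kN at a=12 m (b=L-a=4):
  R_A = Pb²(3a+b)/L³ = 9·4²·(3·12+4)/16³ = 45/32 kN
  M_A = Pab²/L² = 9·12·4²/16² = 27/4 kN·m
  R_B = Pa²(a+3b)/L³ = 9·12²·(12+3·4)/16³ = 243/32 kN
  M_B = -Pa²b/L² = -9·12²·4/16² = -81/4 kN·m
Load 2 — applied couple M₀=-2 kN·m at a=8 m (b=L-a=8):
  R_A = 6M₀ab/L³ = 6·(-2)·8·8/16³ = -3/16 kN
  M_A = M₀b(2a-b)/L² = (-2)·8·(2·8-8)/16² = -1/2 kN·m
  R_B = -6M₀ab/L³ = -6·(-2)·8·8/16³ = 3/16 kN
  M_B = M₀a(2b-a)/L² = (-2)·8·(2·8-8)/16² = -1/2 kN·m
Load 3 — point force P=5 kN at a=32/5 m (b=L-a=48/5):
  R_A = Pb²(3a+b)/L³ = 5·(48/5)²·(3·(32/5)+(48/5))/16³ = 81/25 kN
  M_A = Pab²/L² = 5·(32/5)·(48/5)²/16² = 288/25 kN·m
  R_B = Pa²(a+3b)/L³ = 5·(32/5)²·((32/5)+3·(48/5))/16³ = 44/25 kN
  M_B = -Pa²b/L² = -5·(32/5)²·(48/5)/16² = -192/25 kN·m
Load 4 — applied couple M₀=20 kN·m at a=16/3 m (b=L-a=32/3):
  R_A = 6M₀ab/L³ = 6·20·(16/3)·(32/3)/16³ = 5/3 kN
  M_A = M₀b(2a-b)/L² = 20·(32/3)·(2·(16/3)-(32/3))/16² = 0 kN·m
  R_B = -6M₀ab/L³ = -6·20·(16/3)·(32/3)/16³ = -5/3 kN
  M_B = M₀a(2b-a)/L² = 20·(16/3)·(2·(32/3)-(16/3))/16² = 20/3 kN·m
Superposition: R_A = 14701/2400 kN, M_A = 1777/100 kN·m, R_B = 18899/2400 kN, M_B = -6529/300 kN·m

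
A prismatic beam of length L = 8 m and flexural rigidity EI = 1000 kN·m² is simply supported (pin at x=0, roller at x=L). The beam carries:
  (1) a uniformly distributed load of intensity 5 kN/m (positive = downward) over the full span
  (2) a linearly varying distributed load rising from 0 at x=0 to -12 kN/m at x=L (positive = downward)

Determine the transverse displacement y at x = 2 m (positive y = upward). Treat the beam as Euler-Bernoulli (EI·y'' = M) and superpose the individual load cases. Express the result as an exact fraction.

y(2) = 7/250 m

Load 1 — uniform load w=5 kN/m over full span:
  y_1 = -wx(L³-2Lx²+x³)/(24EI) = -5·2·(8³-2·8·2²+2³)/(24·1000) = -19/100 m
Load 2 — triangular load w₀=-12 kN/m (0→w₀ over full span):
  y_2 = -w₀x(7L⁴-10L²x²+3x⁴)/(360LEI) = -(-12)·2·(7·8⁴-10·8²·2²+3·2⁴)/(360·8·1000) = 109/500 m
Superposition: y = Σ y_i = 7/250 m ≈ 0.028000 m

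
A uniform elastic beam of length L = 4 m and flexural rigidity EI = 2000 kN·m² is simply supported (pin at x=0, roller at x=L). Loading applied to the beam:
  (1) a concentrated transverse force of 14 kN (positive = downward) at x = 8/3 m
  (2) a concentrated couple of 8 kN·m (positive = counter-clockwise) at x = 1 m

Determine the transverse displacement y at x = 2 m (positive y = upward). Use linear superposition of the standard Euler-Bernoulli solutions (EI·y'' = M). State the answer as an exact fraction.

y(2) = -401/81000 m

Load 1 — point force P=14 kN at a=8/3 m (b=L-a=4/3):
  y_1 = -Pbx(L²-b²-x²)/(6LEI)  [x≤a] = -14·(4/3)·2·(4²-(4/3)²-2²)/(6·4·2000) = -161/20250 m
Load 2 — applied couple M₀=8 kN·m at a=1 m (b=L-a=3):
  y_2 = (M₀x³/(6L)-M₀(x-a)²/2+C₁x)/EI  [x>a] with C₁=M₀(3b²-L²)/(6L)=11/3 = (8·2³/(6·4)-8·(2-1)²/2+(11/3)·2)/2000 = 3/1000 m
Superposition: y = Σ y_i = -401/81000 m ≈ -0.004951 m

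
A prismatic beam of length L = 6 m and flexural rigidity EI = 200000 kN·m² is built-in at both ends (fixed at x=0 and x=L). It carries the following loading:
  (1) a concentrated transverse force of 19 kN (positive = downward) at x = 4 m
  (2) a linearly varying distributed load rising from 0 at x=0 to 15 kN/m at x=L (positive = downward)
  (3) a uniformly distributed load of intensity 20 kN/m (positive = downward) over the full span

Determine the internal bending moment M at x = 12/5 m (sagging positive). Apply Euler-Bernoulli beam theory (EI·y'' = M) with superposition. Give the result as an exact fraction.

M(12/5) = 8644/225 kN·m

Load 1 — point force P=19 kN at a=4 m (b=L-a=2):
  M_1 = Pb²(3a+b)x/L³ - Pab²/L²  [x≤a] = 19·2²·(3·4+2)·(12/5)/6³ - 19·4·2²/6² = 152/45 kN·m
Load 2 — triangular load w₀=15 kN/m (0→w₀ over full span):
  M_2 = 3w₀Lx/20 - w₀L²/30 - w₀x³/(6L) = 3·15·6·(12/5)/20 - 15·6²/30 - 15·(12/5)³/(6·6) = 216/25 kN·m
Load 3 — uniform load w=20 kN/m over full span:
  M_3 = wLx/2 - wL²/12 - wx²/2 = 20·6·(12/5)/2 - 20·6²/12 - 20·(12/5)²/2 = 132/5 kN·m
Superposition: M = Σ M_i = 8644/225 kN·m ≈ 38.417778 kN·m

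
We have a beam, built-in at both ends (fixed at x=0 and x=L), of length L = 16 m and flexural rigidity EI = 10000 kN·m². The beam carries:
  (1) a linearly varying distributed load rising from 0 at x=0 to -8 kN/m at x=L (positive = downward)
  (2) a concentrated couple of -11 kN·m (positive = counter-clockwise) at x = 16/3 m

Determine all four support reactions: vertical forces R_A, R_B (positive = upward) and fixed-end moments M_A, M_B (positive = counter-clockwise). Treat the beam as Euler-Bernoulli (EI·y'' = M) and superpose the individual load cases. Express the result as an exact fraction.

Load 1 — triangular load w₀=-8 kN/m (0→w₀ over full span):
  R_A = 3w₀L/20 = 3·(-8)·16/20 = -96/5 kN
  M_A = w₀L²/30 = (-8)·16²/30 = -1024/15 kN·m
  R_B = 7w₀L/20 = 7·(-8)·16/20 = -224/5 kN
  M_B = -w₀L²/20 = -(-8)·16²/20 = 512/5 kN·m
Load 2 — applied couple M₀=-11 kN·m at a=16/3 m (b=L-a=32/3):
  R_A = 6M₀ab/L³ = 6·(-11)·(16/3)·(32/3)/16³ = -11/12 kN
  M_A = M₀b(2a-b)/L² = (-11)·(32/3)·(2·(16/3)-(32/3))/16² = 0 kN·m
  R_B = -6M₀ab/L³ = -6·(-11)·(16/3)·(32/3)/16³ = 11/12 kN
  M_B = M₀a(2b-a)/L² = (-11)·(16/3)·(2·(32/3)-(16/3))/16² = -11/3 kN·m
Superposition: R_A = -1207/60 kN, M_A = -1024/15 kN·m, R_B = -2633/60 kN, M_B = 1481/15 kN·m

R_A = -1207/60 kN, M_A = -1024/15 kN·m, R_B = -2633/60 kN, M_B = 1481/15 kN·m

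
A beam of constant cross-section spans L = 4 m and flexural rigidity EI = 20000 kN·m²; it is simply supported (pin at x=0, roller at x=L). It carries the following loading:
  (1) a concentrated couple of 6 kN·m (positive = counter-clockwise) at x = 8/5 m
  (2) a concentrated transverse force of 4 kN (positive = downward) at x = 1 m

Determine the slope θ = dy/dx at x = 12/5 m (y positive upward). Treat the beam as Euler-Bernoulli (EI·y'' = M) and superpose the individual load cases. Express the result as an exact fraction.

θ(12/5) = 53/1000000 rad

Load 1 — applied couple M₀=6 kN·m at a=8/5 m (b=L-a=12/5):
  θ_1 = (M₀x²/(2L)-M₀(x-a)+C₁)/EI  [x>a] with C₁=M₀(3b²-L²)/(6L)=8/25 = (6·(12/5)²/(2·4)-6·((12/5)-(8/5))+(8/25))/20000 = -1/125000 rad
Load 2 — point force P=4 kN at a=1 m (b=L-a=3):
  θ_2 = -Pa(2L²-6Lx+3x²+a²)/(6LEI)  [x>a] = -4·1·(2·4²-6·4·(12/5)+3·(12/5)²+1²)/(6·4·20000) = 61/1000000 rad
Superposition: θ = Σ θ_i = 53/1000000 rad ≈ 0.000053 rad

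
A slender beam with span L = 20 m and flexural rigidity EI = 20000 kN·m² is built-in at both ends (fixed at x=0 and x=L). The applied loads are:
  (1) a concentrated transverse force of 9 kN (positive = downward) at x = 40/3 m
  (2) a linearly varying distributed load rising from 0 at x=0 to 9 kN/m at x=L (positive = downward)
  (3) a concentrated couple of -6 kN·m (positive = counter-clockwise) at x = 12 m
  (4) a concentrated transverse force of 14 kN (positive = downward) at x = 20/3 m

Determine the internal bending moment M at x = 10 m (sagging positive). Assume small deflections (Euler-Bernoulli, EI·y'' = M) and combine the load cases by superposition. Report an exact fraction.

M(10) = 4417/45 kN·m

Load 1 — point force P=9 kN at a=40/3 m (b=L-a=20/3):
  M_1 = Pb²(3a+b)x/L³ - Pab²/L²  [x≤a] = 9·(20/3)²·(3·(40/3)+(20/3))·10/20³ - 9·(40/3)·(20/3)²/20² = 10 kN·m
Load 2 — triangular load w₀=9 kN/m (0→w₀ over full span):
  M_2 = 3w₀Lx/20 - w₀L²/30 - w₀x³/(6L) = 3·9·20·10/20 - 9·20²/30 - 9·10³/(6·20) = 75 kN·m
Load 3 — applied couple M₀=-6 kN·m at a=12 m (b=L-a=8):
  M_3 = R_Ax - M_A  [x≤a] with R_A=-54/125, M_A=-48/25 = (-54/125)·10 - (-48/25) = -12/5 kN·m
Load 4 — point force P=14 kN at a=20/3 m (b=L-a=40/3):
  M_4 = Pa²(a+3b)(L-x)/L³ - Pa²b/L²  [x>a] = 14·(20/3)²·((20/3)+3·(40/3))·(20-10)/20³ - 14·(20/3)²·(40/3)/20² = 140/9 kN·m
Superposition: M = Σ M_i = 4417/45 kN·m ≈ 98.155556 kN·m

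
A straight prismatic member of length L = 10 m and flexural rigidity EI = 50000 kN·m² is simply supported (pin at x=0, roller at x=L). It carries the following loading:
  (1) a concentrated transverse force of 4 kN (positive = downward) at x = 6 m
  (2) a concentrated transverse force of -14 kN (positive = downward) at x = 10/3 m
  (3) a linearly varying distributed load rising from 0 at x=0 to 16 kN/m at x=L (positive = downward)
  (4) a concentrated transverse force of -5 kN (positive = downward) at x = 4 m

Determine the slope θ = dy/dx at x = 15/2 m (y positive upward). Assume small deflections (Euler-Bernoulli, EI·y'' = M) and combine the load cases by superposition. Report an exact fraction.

Load 1 — point force P=4 kN at a=6 m (b=L-a=4):
  θ_1 = -Pa(2L²-6Lx+3x²+a²)/(6LEI)  [x>a] = -4·6·(2·10²-6·10·(15/2)+3·(15/2)²+6²)/(6·10·50000) = 181/500000 rad
Load 2 — point force P=-14 kN at a=10/3 m (b=L-a=20/3):
  θ_2 = -Pa(2L²-6Lx+3x²+a²)/(6LEI)  [x>a] = -(-14)·(10/3)·(2·10²-6·10·(15/2)+3·(15/2)²+(10/3)²)/(6·10·50000) = -707/648000 rad
Load 3 — triangular load w₀=16 kN/m (0→w₀ over full span):
  θ_3 = -w₀(7L⁴-30L²x²+15x⁴)/(360LEI) = -16·(7·10⁴-30·10²·(15/2)²+15·(15/2)⁴)/(360·10·50000) = 1313/288000 rad
Load 4 — point force P=-5 kN at a=4 m (b=L-a=6):
  θ_4 = -Pa(2L²-6Lx+3x²+a²)/(6LEI)  [x>a] = -(-5)·4·(2·10²-6·10·(15/2)+3·(15/2)²+4²)/(6·10·50000) = -87/200000 rad
Superposition: θ = Σ θ_i = 1099973/324000000 rad ≈ 0.003395 rad

θ(15/2) = 1099973/324000000 rad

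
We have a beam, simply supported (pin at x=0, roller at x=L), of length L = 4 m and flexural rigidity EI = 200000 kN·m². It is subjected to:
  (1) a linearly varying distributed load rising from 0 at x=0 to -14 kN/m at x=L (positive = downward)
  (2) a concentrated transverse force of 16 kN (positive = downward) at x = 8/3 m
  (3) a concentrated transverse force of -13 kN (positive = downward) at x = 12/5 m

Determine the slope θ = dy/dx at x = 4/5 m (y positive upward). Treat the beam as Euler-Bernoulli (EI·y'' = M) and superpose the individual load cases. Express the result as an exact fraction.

θ(4/5) = 21427/316406250 rad

Load 1 — triangular load w₀=-14 kN/m (0→w₀ over full span):
  θ_1 = -w₀(7L⁴-30L²x²+15x⁴)/(360LEI) = -(-14)·(7·4⁴-30·4²·(4/5)²+15·(4/5)⁴)/(360·4·200000) = 1274/17578125 rad
Load 2 — point force P=16 kN at a=8/3 m (b=L-a=4/3):
  θ_2 = -Pb(L²-b²-3x²)/(6LEI)  [x≤a] = -16·(4/3)·(4²-(4/3)²-3·(4/5)²)/(6·4·200000) = -346/6328125 rad
Load 3 — point force P=-13 kN at a=12/5 m (b=L-a=8/5):
  θ_3 = -Pb(L²-b²-3x²)/(6LEI)  [x≤a] = -(-13)·(8/5)·(4²-(8/5)²-3·(4/5)²)/(6·4·200000) = 39/781250 rad
Superposition: θ = Σ θ_i = 21427/316406250 rad ≈ 0.000068 rad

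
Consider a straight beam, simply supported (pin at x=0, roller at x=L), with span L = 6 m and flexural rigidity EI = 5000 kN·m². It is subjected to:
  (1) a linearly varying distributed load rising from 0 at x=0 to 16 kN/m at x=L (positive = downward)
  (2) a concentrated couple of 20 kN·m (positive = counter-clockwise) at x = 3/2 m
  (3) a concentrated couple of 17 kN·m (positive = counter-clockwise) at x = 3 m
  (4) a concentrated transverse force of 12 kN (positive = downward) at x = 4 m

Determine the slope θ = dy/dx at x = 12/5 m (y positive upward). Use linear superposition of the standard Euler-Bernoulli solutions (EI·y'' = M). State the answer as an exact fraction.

θ(12/5) = -95099/18750000 rad

Load 1 — triangular load w₀=16 kN/m (0→w₀ over full span):
  θ_1 = -w₀(7L⁴-30L²x²+15x⁴)/(360LEI) = -16·(7·6⁴-30·6²·(12/5)²+15·(12/5)⁴)/(360·6·5000) = -1938/390625 rad
Load 2 — applied couple M₀=20 kN·m at a=3/2 m (b=L-a=9/2):
  θ_2 = (M₀x²/(2L)-M₀(x-a)+C₁)/EI  [x>a] with C₁=M₀(3b²-L²)/(6L)=55/4 = (20·(12/5)²/(2·6)-20·((12/5)-(3/2))+(55/4))/5000 = 107/100000 rad
Load 3 — applied couple M₀=17 kN·m at a=3 m (b=L-a=3):
  θ_3 = (M₀x²/(2L)+C₁)/EI  [x≤a] with C₁=M₀(3b²-L²)/(6L)=-17/4 = (17·(12/5)²/(2·6)+(-17/4))/5000 = 391/500000 rad
Load 4 — point force P=12 kN at a=4 m (b=L-a=2):
  θ_4 = -Pb(L²-b²-3x²)/(6LEI)  [x≤a] = -12·2·(6²-2²-3·(12/5)²)/(6·6·5000) = -92/46875 rad
Superposition: θ = Σ θ_i = -95099/18750000 rad ≈ -0.005072 rad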